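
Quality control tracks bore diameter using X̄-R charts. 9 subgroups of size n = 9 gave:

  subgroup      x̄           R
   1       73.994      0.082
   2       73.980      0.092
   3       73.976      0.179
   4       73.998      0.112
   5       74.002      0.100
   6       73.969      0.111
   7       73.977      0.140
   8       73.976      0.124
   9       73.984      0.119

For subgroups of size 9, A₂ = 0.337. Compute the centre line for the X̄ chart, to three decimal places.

X̄̄ = (73.994 + 73.980 + 73.976 + 73.998 + 74.002 + 73.969 + 73.977 + 73.976 + 73.984) / 9 = 665.8560 / 9 = 73.9840
CL = X̄̄ = 73.9840

73.984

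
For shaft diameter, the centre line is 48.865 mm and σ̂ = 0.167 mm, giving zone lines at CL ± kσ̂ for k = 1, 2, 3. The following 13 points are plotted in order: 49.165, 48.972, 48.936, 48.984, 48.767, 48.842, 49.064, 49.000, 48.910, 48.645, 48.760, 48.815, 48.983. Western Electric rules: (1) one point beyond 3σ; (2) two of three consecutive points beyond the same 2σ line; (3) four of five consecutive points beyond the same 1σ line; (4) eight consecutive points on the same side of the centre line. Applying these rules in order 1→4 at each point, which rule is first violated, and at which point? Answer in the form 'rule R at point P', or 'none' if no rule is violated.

none

Zone of each point (C = within 1σ̂, B = 1σ̂–2σ̂, A = 2σ̂–3σ̂, * = beyond 3σ̂; sign = side of CL): 1:+B, 2:+C, 3:+C, 4:+C, 5:-C, 6:-C, 7:+B, 8:+C, 9:+C, 10:-B, 11:-C, 12:-C, 13:+C
No rule fires across all 13 points.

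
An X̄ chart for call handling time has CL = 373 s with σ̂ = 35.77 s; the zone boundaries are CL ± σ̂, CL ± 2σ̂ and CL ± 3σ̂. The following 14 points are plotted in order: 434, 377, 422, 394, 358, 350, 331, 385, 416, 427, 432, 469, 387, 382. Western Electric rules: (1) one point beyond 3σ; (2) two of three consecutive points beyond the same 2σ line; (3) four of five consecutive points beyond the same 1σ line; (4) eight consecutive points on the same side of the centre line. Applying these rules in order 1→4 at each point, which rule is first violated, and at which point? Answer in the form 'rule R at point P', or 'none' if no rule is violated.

rule 3 at point 12

Zone of each point (C = within 1σ̂, B = 1σ̂–2σ̂, A = 2σ̂–3σ̂, * = beyond 3σ̂; sign = side of CL): 1:+B, 2:+C, 3:+B, 4:+C, 5:-C, 6:-C, 7:-B, 8:+C, 9:+B, 10:+B, 11:+B, 12:+A, 13:+C, 14:+C
Rule 3 (four of five consecutive points beyond the same 1σ limit) is satisfied at point 12.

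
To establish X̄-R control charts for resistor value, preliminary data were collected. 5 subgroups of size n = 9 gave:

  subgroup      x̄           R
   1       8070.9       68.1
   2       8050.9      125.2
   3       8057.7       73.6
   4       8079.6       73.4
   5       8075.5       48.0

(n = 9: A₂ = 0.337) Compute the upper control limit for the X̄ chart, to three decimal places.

X̄̄ = (8070.9 + 8050.9 + 8057.7 + 8079.6 + 8075.5) / 5 = 40334.6000 / 5 = 8066.9200
R̄ = (68.1 + 125.2 + 73.6 + 73.4 + 48.0) / 5 = 388.3000 / 5 = 77.6600
UCL = X̄̄ + A₂·R̄ = 8066.9200 + 0.337 × 77.6600 = 8093.0914

8093.091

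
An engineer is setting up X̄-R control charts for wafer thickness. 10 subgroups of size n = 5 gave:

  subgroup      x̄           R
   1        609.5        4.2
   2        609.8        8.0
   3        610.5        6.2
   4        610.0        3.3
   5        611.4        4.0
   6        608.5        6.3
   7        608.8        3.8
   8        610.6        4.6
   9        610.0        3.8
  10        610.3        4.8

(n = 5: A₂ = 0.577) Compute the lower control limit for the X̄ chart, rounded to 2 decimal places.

607.11

X̄̄ = (609.5 + 609.8 + 610.5 + 610.0 + 611.4 + 608.5 + 608.8 + 610.6 + 610.0 + 610.3) / 10 = 6099.4000 / 10 = 609.9400
R̄ = (4.2 + 8.0 + 6.2 + 3.3 + 4.0 + 6.3 + 3.8 + 4.6 + 3.8 + 4.8) / 10 = 49.0000 / 10 = 4.9000
LCL = X̄̄ − A₂·R̄ = 609.9400 − 0.577 × 4.9000 = 607.1127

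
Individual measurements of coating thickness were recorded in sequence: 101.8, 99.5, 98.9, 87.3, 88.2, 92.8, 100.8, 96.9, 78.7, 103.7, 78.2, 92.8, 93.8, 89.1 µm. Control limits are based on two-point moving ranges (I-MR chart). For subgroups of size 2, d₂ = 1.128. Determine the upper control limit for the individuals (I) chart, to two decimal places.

117.77

X̄ = (101.8 + 99.5 + 98.9 + 87.3 + 88.2 + 92.8 + 100.8 + 96.9 + 78.7 + 103.7 + 78.2 + 92.8 + 93.8 + 89.1) / 14 = 93.0357
Moving ranges: 2.3, 0.6, 11.6, 0.9, 4.6, 8.0, 3.9, 18.2, 25.0, 25.5, 14.6, 1.0, 4.7; M̄R̄ = 120.9000 / 13 = 9.3000
UCL = X̄ + 3·M̄R̄/d₂ = 93.0357 + 3 × 9.3000 / 1.128 = 117.7698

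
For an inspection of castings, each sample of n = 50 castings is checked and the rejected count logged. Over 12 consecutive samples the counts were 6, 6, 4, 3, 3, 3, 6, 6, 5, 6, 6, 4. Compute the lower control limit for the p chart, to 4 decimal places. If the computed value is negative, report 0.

p̄ = Σdᵢ / (k·n) = 58 / (12 × 50) = 0.09667
LCL = p̄ − 3·√(p̄(1−p̄)/n) = 0.09667 − 3 × 0.04179 = -0.02870 → 0 (negative, so LCL = 0)

0.0000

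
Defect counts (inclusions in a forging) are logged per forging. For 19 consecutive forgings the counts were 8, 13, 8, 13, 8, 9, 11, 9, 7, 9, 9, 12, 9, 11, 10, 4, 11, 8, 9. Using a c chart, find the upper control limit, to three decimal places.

18.551

c̄ = (8 + 13 + 8 + 13 + 8 + 9 + 11 + 9 + 7 + 9 + 9 + 12 + 9 + 11 + 10 + 4 + 11 + 8 + 9) / 19 = 178 / 19 = 9.3684
UCL = c̄ + 3√c̄ = 9.3684 + 3 × √9.3684 = 9.3684 + 3 × 3.0608 = 18.5508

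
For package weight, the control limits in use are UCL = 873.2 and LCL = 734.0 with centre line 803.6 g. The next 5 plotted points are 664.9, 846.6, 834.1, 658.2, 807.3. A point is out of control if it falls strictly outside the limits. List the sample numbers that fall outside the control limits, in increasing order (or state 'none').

Compare each point to [734.0, 873.2]: sample 1 = 664.9 < LCL; sample 4 = 658.2 < LCL.

1, 4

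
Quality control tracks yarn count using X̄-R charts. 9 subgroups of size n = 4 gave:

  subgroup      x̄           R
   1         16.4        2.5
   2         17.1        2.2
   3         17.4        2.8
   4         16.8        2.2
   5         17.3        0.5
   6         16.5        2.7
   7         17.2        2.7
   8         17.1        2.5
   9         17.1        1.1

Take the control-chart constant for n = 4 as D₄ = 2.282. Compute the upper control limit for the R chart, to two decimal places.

4.87

R̄ = (2.5 + 2.2 + 2.8 + 2.2 + 0.5 + 2.7 + 2.7 + 2.5 + 1.1) / 9 = 19.2000 / 9 = 2.1333
UCL_R = D₄·R̄ = 2.282 × 2.1333 = 4.8683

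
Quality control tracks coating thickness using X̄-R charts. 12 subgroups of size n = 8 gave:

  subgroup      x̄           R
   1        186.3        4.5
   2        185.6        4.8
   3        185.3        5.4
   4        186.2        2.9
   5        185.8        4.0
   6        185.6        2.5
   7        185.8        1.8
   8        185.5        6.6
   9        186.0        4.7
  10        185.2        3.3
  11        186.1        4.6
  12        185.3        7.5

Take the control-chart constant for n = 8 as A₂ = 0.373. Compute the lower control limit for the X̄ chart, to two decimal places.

X̄̄ = (186.3 + 185.6 + 185.3 + 186.2 + 185.8 + 185.6 + 185.8 + 185.5 + 186.0 + 185.2 + 186.1 + 185.3) / 12 = 2228.7000 / 12 = 185.7250
R̄ = (4.5 + 4.8 + 5.4 + 2.9 + 4.0 + 2.5 + 1.8 + 6.6 + 4.7 + 3.3 + 4.6 + 7.5) / 12 = 52.6000 / 12 = 4.3833
LCL = X̄̄ − A₂·R̄ = 185.7250 − 0.373 × 4.3833 = 184.0900

184.09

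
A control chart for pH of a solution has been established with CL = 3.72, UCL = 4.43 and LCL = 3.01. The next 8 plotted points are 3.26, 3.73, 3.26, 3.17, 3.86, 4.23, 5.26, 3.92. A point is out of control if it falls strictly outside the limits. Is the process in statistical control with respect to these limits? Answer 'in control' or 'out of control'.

out of control

Compare each point to [3.01, 4.43]: sample 7 = 5.26 > UCL.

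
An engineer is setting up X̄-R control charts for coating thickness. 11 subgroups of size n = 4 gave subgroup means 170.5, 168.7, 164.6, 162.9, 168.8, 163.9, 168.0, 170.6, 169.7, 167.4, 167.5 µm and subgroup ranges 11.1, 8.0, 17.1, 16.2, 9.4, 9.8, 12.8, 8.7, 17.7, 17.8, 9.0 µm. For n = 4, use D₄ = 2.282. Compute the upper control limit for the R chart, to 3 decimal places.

R̄ = (11.1 + 8.0 + 17.1 + 16.2 + 9.4 + 9.8 + 12.8 + 8.7 + 17.7 + 17.8 + 9.0) / 11 = 137.6000 / 11 = 12.5091
UCL_R = D₄·R̄ = 2.282 × 12.5091 = 28.5457

28.546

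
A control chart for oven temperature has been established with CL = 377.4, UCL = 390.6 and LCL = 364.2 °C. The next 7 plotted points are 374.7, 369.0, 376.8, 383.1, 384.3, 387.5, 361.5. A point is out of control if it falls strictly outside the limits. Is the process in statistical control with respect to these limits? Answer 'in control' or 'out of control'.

out of control

Compare each point to [364.2, 390.6]: sample 7 = 361.5 < LCL.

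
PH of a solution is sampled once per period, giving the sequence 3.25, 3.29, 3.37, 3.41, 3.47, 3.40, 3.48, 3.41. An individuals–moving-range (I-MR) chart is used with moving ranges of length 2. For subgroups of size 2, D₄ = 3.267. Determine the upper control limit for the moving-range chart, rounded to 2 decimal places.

0.21

Moving ranges: 0.04, 0.08, 0.04, 0.06, 0.07, 0.08, 0.07; M̄R̄ = 0.4400 / 7 = 0.0629
UCL_MR = D₄·M̄R̄ = 3.267 × 0.0629 = 0.2054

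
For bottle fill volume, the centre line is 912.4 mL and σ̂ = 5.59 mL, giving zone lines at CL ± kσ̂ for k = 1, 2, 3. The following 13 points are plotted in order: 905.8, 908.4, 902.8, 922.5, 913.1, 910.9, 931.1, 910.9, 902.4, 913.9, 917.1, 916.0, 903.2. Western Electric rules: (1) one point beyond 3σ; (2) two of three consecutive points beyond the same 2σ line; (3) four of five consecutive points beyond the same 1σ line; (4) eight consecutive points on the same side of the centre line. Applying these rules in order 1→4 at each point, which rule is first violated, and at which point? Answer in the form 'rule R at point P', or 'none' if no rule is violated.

Zone of each point (C = within 1σ̂, B = 1σ̂–2σ̂, A = 2σ̂–3σ̂, * = beyond 3σ̂; sign = side of CL): 1:-B, 2:-C, 3:-B, 4:+B, 5:+C, 6:-C, 7:+*, 8:-C, 9:-B, 10:+C, 11:+C, 12:+C, 13:-B
Rule 1 (one point beyond the 3σ limits) is satisfied at point 7.

rule 1 at point 7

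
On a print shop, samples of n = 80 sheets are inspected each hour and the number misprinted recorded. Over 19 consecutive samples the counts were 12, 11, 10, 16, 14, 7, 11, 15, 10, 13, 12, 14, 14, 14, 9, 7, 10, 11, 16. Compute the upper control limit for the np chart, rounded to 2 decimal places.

21.44

p̄ = Σdᵢ / (k·n) = 226 / (19 × 80) = 0.14868
UCL = np̄ + 3·√(np̄(1−p̄)) = 11.8947 + 3 × √(11.8947×0.85132) = 11.8947 + 3 × 3.1822 = 21.4412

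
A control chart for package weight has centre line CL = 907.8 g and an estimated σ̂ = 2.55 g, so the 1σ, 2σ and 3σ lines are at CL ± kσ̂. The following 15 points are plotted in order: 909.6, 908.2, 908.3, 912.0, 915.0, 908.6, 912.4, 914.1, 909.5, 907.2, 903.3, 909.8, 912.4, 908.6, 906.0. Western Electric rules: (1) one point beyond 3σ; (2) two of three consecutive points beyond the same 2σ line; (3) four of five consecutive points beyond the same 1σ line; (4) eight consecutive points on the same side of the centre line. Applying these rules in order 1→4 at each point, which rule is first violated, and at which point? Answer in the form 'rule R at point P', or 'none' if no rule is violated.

rule 3 at point 8

Zone of each point (C = within 1σ̂, B = 1σ̂–2σ̂, A = 2σ̂–3σ̂, * = beyond 3σ̂; sign = side of CL): 1:+C, 2:+C, 3:+C, 4:+B, 5:+A, 6:+C, 7:+B, 8:+A, 9:+C, 10:-C, 11:-B, 12:+C, 13:+B, 14:+C, 15:-C
Rule 3 (four of five consecutive points beyond the same 1σ limit) is satisfied at point 8.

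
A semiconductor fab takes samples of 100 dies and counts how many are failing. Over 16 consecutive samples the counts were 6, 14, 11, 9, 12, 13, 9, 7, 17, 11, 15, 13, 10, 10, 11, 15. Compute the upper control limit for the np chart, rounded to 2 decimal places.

p̄ = Σdᵢ / (k·n) = 183 / (16 × 100) = 0.11438
UCL = np̄ + 3·√(np̄(1−p̄)) = 11.4375 + 3 × √(11.4375×0.88562) = 11.4375 + 3 × 3.1827 = 20.9855

20.99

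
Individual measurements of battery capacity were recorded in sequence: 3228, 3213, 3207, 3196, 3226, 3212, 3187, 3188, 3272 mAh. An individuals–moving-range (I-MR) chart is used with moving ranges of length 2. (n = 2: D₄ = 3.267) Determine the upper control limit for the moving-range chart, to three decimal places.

Moving ranges: 15, 6, 11, 30, 14, 25, 1, 84; M̄R̄ = 186.0000 / 8 = 23.2500
UCL_MR = D₄·M̄R̄ = 3.267 × 23.2500 = 75.9578

75.958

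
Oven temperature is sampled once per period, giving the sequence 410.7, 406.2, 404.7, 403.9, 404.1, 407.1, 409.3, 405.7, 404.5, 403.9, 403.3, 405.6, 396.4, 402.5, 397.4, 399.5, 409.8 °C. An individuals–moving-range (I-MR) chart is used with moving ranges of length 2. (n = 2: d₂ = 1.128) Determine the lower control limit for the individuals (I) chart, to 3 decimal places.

395.529

X̄ = (410.7 + 406.2 + 404.7 + 403.9 + 404.1 + 407.1 + 409.3 + 405.7 + 404.5 + 403.9 + 403.3 + 405.6 + 396.4 + 402.5 + 397.4 + 399.5 + 409.8) / 17 = 404.3882
Moving ranges: 4.5, 1.5, 0.8, 0.2, 3.0, 2.2, 3.6, 1.2, 0.6, 0.6, 2.3, 9.2, 6.1, 5.1, 2.1, 10.3; M̄R̄ = 53.3000 / 16 = 3.3312
LCL = X̄ − 3·M̄R̄/d₂ = 404.3882 − 3 × 3.3312 / 1.128 = 395.5285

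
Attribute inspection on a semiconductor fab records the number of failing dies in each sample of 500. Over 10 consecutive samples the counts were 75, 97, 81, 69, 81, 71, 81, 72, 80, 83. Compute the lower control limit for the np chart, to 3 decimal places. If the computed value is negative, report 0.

p̄ = Σdᵢ / (k·n) = 790 / (10 × 500) = 0.15800
LCL = np̄ − 3·√(np̄(1−p̄)) = 79.0000 − 3 × 8.1559 = 54.5324

54.532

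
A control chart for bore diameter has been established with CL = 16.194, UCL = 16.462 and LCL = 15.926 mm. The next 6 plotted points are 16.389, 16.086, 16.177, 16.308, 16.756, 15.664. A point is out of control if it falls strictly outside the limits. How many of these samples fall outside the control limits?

2

Compare each point to [15.926, 16.462]: sample 5 = 16.756 > UCL; sample 6 = 15.664 < LCL.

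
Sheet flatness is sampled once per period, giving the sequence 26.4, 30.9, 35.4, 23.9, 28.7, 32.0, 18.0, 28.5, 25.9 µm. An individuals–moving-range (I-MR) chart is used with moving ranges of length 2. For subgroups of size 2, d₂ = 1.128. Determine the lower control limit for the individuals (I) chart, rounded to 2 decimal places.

X̄ = (26.4 + 30.9 + 35.4 + 23.9 + 28.7 + 32.0 + 18.0 + 28.5 + 25.9) / 9 = 27.7444
Moving ranges: 4.5, 4.5, 11.5, 4.8, 3.3, 14.0, 10.5, 2.6; M̄R̄ = 55.7000 / 8 = 6.9625
LCL = X̄ − 3·M̄R̄/d₂ = 27.7444 − 3 × 6.9625 / 1.128 = 9.2272

9.23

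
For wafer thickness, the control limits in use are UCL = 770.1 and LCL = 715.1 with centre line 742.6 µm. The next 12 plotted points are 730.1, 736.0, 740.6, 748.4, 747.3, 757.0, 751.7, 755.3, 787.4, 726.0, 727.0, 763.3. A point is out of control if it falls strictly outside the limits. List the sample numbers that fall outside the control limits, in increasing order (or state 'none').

Compare each point to [715.1, 770.1]: sample 9 = 787.4 > UCL.

9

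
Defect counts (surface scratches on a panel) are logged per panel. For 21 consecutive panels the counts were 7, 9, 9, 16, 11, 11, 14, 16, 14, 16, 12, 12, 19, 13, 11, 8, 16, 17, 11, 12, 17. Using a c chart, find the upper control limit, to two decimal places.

c̄ = (7 + 9 + 9 + 16 + 11 + 11 + 14 + 16 + 14 + 16 + 12 + 12 + 19 + 13 + 11 + 8 + 16 + 17 + 11 + 12 + 17) / 21 = 271 / 21 = 12.9048
UCL = c̄ + 3√c̄ = 12.9048 + 3 × √12.9048 = 12.9048 + 3 × 3.5923 = 23.6817

23.68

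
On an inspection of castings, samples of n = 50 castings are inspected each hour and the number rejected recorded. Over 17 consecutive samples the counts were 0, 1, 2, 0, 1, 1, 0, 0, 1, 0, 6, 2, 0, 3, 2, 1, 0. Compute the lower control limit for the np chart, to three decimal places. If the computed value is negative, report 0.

p̄ = Σdᵢ / (k·n) = 20 / (17 × 50) = 0.02353
LCL = np̄ − 3·√(np̄(1−p̄)) = 1.1765 − 3 × 1.0718 = -2.0390 → 0 (negative, so LCL = 0)

0.000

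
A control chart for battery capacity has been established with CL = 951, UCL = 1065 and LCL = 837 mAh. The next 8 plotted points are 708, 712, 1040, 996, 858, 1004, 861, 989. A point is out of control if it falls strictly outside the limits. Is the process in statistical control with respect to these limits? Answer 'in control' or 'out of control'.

Compare each point to [837, 1065]: sample 1 = 708 < LCL; sample 2 = 712 < LCL.

out of control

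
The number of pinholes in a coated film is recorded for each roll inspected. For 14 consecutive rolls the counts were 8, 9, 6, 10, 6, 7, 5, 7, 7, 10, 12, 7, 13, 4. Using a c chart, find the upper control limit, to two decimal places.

c̄ = (8 + 9 + 6 + 10 + 6 + 7 + 5 + 7 + 7 + 10 + 12 + 7 + 13 + 4) / 14 = 111 / 14 = 7.9286
UCL = c̄ + 3√c̄ = 7.9286 + 3 × √7.9286 = 7.9286 + 3 × 2.8158 = 16.3759

16.38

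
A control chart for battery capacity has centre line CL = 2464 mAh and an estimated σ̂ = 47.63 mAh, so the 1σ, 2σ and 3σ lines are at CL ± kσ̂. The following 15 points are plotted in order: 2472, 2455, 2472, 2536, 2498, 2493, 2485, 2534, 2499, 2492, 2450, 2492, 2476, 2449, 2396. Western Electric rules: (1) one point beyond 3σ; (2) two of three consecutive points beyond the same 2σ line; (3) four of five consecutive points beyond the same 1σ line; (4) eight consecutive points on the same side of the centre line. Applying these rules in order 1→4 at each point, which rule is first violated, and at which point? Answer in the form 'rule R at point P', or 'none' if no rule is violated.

rule 4 at point 10

Zone of each point (C = within 1σ̂, B = 1σ̂–2σ̂, A = 2σ̂–3σ̂, * = beyond 3σ̂; sign = side of CL): 1:+C, 2:-C, 3:+C, 4:+B, 5:+C, 6:+C, 7:+C, 8:+B, 9:+C, 10:+C, 11:-C, 12:+C, 13:+C, 14:-C, 15:-B
Rule 4 (eight consecutive points on the same side of the centre line) is satisfied at point 10.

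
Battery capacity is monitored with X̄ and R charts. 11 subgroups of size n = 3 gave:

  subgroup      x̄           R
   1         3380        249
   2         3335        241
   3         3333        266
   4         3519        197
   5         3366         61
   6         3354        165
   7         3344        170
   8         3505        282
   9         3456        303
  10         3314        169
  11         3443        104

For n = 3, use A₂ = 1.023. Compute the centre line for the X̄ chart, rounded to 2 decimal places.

3395.36

X̄̄ = (3380 + 3335 + 3333 + 3519 + 3366 + 3354 + 3344 + 3505 + 3456 + 3314 + 3443) / 11 = 37349.0000 / 11 = 3395.3636
CL = X̄̄ = 3395.3636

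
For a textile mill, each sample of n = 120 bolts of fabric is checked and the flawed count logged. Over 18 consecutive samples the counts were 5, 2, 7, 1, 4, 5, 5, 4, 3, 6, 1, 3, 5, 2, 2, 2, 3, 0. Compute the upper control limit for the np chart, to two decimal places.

8.73

p̄ = Σdᵢ / (k·n) = 60 / (18 × 120) = 0.02778
UCL = np̄ + 3·√(np̄(1−p̄)) = 3.3333 + 3 × √(3.3333×0.97222) = 3.3333 + 3 × 1.8002 = 8.7340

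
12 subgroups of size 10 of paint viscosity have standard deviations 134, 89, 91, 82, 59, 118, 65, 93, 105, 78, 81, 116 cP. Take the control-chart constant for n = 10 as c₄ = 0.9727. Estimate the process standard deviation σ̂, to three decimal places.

95.182

s̄ = (134 + 89 + 91 + 82 + 59 + 118 + 65 + 93 + 105 + 78 + 81 + 116) / 12 = 92.5833
σ̂ = s̄ / c₄ = 92.5833 / 0.9727 = 95.1818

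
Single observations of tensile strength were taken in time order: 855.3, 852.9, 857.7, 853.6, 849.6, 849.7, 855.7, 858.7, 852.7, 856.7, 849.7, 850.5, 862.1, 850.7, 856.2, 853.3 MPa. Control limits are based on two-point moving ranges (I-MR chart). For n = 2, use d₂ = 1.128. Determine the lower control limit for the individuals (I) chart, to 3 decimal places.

X̄ = (855.3 + 852.9 + 857.7 + 853.6 + 849.6 + 849.7 + 855.7 + 858.7 + 852.7 + 856.7 + 849.7 + 850.5 + 862.1 + 850.7 + 856.2 + 853.3) / 16 = 854.0688
Moving ranges: 2.4, 4.8, 4.1, 4.0, 0.1, 6.0, 3.0, 6.0, 4.0, 7.0, 0.8, 11.6, 11.4, 5.5, 2.9; M̄R̄ = 73.6000 / 15 = 4.9067
LCL = X̄ − 3·M̄R̄/d₂ = 854.0688 − 3 × 4.9067 / 1.128 = 841.0191

841.019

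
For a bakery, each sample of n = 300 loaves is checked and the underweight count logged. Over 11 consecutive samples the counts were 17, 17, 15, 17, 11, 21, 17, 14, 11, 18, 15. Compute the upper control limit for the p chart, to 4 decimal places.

0.0910

p̄ = Σdᵢ / (k·n) = 173 / (11 × 300) = 0.05242
UCL = p̄ + 3·√(p̄(1−p̄)/n) = 0.05242 + 3 × √(0.05242×0.94758/300) = 0.05242 + 3 × 0.01287 = 0.09103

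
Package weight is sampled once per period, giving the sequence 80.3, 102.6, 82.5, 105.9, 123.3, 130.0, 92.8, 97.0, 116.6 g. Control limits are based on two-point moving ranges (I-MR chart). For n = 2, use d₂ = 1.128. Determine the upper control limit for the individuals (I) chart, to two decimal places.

X̄ = (80.3 + 102.6 + 82.5 + 105.9 + 123.3 + 130.0 + 92.8 + 97.0 + 116.6) / 9 = 103.4444
Moving ranges: 22.3, 20.1, 23.4, 17.4, 6.7, 37.2, 4.2, 19.6; M̄R̄ = 150.9000 / 8 = 18.8625
UCL = X̄ + 3·M̄R̄/d₂ = 103.4444 + 3 × 18.8625 / 1.128 = 153.6107

153.61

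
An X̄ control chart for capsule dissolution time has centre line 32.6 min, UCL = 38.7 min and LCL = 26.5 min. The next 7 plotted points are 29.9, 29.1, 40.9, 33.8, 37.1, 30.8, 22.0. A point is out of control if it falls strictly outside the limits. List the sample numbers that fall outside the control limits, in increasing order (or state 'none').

Compare each point to [26.5, 38.7]: sample 3 = 40.9 > UCL; sample 7 = 22.0 < LCL.

3, 7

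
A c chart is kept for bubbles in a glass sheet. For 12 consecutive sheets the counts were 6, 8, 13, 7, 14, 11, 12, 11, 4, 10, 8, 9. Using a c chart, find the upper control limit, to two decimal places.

18.62

c̄ = (6 + 8 + 13 + 7 + 14 + 11 + 12 + 11 + 4 + 10 + 8 + 9) / 12 = 113 / 12 = 9.4167
UCL = c̄ + 3√c̄ = 9.4167 + 3 × √9.4167 = 9.4167 + 3 × 3.0687 = 18.6226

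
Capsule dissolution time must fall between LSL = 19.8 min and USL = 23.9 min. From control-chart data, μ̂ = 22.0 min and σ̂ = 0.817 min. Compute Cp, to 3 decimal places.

0.836

Cp = (USL − LSL) / (6σ̂) = (23.9 − 19.8) / (6 × 0.817) = 4.1000 / 4.9020 = 0.8364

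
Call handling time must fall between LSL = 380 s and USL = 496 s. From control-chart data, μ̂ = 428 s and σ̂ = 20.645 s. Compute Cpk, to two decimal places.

Cpu = (USL − μ̂) / (3σ̂) = (496 − 428) / (3 × 20.645) = 1.0979; Cpl = (μ̂ − LSL) / (3σ̂) = (428 − 380) / (3 × 20.645) = 0.7750; Cpk = min(Cpu, Cpl) = 0.7750

0.78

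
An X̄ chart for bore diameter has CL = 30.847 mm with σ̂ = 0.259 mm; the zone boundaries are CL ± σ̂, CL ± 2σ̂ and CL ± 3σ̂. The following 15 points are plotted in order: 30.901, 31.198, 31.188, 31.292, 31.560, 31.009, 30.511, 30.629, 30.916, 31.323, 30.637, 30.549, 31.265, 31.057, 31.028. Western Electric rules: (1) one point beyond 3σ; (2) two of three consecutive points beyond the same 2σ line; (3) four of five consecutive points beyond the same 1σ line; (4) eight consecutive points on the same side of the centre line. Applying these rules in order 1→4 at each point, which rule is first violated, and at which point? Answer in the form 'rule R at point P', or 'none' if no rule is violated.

Zone of each point (C = within 1σ̂, B = 1σ̂–2σ̂, A = 2σ̂–3σ̂, * = beyond 3σ̂; sign = side of CL): 1:+C, 2:+B, 3:+B, 4:+B, 5:+A, 6:+C, 7:-B, 8:-C, 9:+C, 10:+B, 11:-C, 12:-B, 13:+B, 14:+C, 15:+C
Rule 3 (four of five consecutive points beyond the same 1σ limit) is satisfied at point 5.

rule 3 at point 5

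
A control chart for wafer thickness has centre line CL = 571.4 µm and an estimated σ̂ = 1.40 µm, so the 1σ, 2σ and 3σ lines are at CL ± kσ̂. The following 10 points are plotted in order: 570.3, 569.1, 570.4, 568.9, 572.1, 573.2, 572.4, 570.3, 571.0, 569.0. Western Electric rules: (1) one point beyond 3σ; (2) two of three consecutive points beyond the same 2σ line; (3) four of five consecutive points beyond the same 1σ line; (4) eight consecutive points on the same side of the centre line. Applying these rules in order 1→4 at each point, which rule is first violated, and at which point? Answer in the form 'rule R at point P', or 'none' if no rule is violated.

Zone of each point (C = within 1σ̂, B = 1σ̂–2σ̂, A = 2σ̂–3σ̂, * = beyond 3σ̂; sign = side of CL): 1:-C, 2:-B, 3:-C, 4:-B, 5:+C, 6:+B, 7:+C, 8:-C, 9:-C, 10:-B
No rule fires across all 10 points.

none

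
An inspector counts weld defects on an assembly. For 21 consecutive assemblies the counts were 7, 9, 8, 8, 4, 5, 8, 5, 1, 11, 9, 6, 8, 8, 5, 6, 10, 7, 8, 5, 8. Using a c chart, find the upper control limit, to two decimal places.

14.86

c̄ = (7 + 9 + 8 + 8 + 4 + 5 + 8 + 5 + 1 + 11 + 9 + 6 + 8 + 8 + 5 + 6 + 10 + 7 + 8 + 5 + 8) / 21 = 146 / 21 = 6.9524
UCL = c̄ + 3√c̄ = 6.9524 + 3 × √6.9524 = 6.9524 + 3 × 2.6367 = 14.8626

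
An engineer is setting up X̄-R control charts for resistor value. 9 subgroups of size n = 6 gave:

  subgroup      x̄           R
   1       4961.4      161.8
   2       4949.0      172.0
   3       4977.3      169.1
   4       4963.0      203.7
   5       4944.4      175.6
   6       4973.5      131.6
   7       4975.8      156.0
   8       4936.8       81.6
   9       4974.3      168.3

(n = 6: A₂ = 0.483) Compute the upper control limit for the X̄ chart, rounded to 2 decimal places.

5037.91

X̄̄ = (4961.4 + 4949.0 + 4977.3 + 4963.0 + 4944.4 + 4973.5 + 4975.8 + 4936.8 + 4974.3) / 9 = 44655.5000 / 9 = 4961.7222
R̄ = (161.8 + 172.0 + 169.1 + 203.7 + 175.6 + 131.6 + 156.0 + 81.6 + 168.3) / 9 = 1419.7000 / 9 = 157.7444
UCL = X̄̄ + A₂·R̄ = 4961.7222 + 0.483 × 157.7444 = 5037.9128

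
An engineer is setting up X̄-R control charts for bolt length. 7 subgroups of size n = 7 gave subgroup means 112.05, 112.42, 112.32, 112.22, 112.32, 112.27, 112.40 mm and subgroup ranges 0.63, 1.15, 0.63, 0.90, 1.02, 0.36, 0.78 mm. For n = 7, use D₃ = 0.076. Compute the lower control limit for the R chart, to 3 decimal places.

R̄ = (0.63 + 1.15 + 0.63 + 0.90 + 1.02 + 0.36 + 0.78) / 7 = 5.4700 / 7 = 0.7814
LCL_R = D₃·R̄ = 0.076 × 0.7814 = 0.0594

0.059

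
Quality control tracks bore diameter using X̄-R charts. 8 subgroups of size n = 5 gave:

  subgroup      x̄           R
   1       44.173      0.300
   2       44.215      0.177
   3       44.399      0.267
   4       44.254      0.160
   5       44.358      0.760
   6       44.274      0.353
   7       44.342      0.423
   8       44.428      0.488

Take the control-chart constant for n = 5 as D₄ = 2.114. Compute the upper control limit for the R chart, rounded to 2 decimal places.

0.77

R̄ = (0.300 + 0.177 + 0.267 + 0.160 + 0.760 + 0.353 + 0.423 + 0.488) / 8 = 2.9280 / 8 = 0.3660
UCL_R = D₄·R̄ = 2.114 × 0.3660 = 0.7737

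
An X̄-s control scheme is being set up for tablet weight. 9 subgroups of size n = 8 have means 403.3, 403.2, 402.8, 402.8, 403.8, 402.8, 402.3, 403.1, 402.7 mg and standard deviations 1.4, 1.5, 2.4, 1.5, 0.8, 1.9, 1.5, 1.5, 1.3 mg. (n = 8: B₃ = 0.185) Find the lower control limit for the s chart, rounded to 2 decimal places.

s̄ = (1.4 + 1.5 + 2.4 + 1.5 + 0.8 + 1.9 + 1.5 + 1.5 + 1.3) / 9 = 1.5333
LCL_s = B₃·s̄ = 0.185 × 1.5333 = 0.2837

0.28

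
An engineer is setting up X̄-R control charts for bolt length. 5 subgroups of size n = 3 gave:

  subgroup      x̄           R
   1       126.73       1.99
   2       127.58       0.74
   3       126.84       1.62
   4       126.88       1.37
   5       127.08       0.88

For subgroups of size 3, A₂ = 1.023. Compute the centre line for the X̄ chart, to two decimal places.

X̄̄ = (126.73 + 127.58 + 126.84 + 126.88 + 127.08) / 5 = 635.1100 / 5 = 127.0220
CL = X̄̄ = 127.0220

127.02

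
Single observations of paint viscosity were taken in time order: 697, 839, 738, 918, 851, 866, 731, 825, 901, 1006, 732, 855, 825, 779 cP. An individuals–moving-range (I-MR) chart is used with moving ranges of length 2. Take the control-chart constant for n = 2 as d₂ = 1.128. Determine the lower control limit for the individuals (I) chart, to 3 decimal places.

X̄ = (697 + 839 + 738 + 918 + 851 + 866 + 731 + 825 + 901 + 1006 + 732 + 855 + 825 + 779) / 14 = 825.9286
Moving ranges: 142, 101, 180, 67, 15, 135, 94, 76, 105, 274, 123, 30, 46; M̄R̄ = 1388.0000 / 13 = 106.7692
LCL = X̄ − 3·M̄R̄/d₂ = 825.9286 − 3 × 106.7692 / 1.128 = 541.9679

541.968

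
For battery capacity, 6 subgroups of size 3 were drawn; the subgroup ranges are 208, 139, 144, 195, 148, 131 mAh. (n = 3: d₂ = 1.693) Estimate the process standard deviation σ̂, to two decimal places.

95.00

R̄ = (208 + 139 + 144 + 195 + 148 + 131) / 6 = 160.8333
σ̂ = R̄ / d₂ = 160.8333 / 1.693 = 94.9990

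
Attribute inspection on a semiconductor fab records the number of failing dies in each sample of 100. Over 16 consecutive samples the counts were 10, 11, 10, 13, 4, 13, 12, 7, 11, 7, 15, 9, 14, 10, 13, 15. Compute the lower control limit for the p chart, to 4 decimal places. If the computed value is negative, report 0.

p̄ = Σdᵢ / (k·n) = 174 / (16 × 100) = 0.10875
LCL = p̄ − 3·√(p̄(1−p̄)/n) = 0.10875 − 3 × 0.03113 = 0.01535

0.0154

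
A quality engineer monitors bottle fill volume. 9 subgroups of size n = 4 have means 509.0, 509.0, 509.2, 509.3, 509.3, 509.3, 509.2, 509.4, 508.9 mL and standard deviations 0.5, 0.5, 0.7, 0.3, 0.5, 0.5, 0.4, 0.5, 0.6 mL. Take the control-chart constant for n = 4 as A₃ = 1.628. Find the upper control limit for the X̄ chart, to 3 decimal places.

X̄̄ = (509.0 + 509.0 + 509.2 + 509.3 + 509.3 + 509.3 + 509.2 + 509.4 + 508.9) / 9 = 509.1778
s̄ = (0.5 + 0.5 + 0.7 + 0.3 + 0.5 + 0.5 + 0.4 + 0.5 + 0.6) / 9 = 0.5000
UCL = X̄̄ + A₃·s̄ = 509.1778 + 1.628 × 0.5000 = 509.9918

509.992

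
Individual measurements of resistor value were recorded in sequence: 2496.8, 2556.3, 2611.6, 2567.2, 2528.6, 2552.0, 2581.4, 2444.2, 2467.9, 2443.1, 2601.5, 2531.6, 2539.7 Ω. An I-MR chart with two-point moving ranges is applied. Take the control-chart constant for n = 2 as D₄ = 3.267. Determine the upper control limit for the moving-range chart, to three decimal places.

183.143

Moving ranges: 59.5, 55.3, 44.4, 38.6, 23.4, 29.4, 137.2, 23.7, 24.8, 158.4, 69.9, 8.1; M̄R̄ = 672.7000 / 12 = 56.0583
UCL_MR = D₄·M̄R̄ = 3.267 × 56.0583 = 183.1426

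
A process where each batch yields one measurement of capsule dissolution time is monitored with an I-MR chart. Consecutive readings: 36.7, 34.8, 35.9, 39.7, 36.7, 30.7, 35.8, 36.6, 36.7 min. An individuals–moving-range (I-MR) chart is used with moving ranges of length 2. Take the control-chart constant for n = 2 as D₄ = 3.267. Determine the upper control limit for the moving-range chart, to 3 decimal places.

Moving ranges: 1.9, 1.1, 3.8, 3.0, 6.0, 5.1, 0.8, 0.1; M̄R̄ = 21.8000 / 8 = 2.7250
UCL_MR = D₄·M̄R̄ = 3.267 × 2.7250 = 8.9026

8.903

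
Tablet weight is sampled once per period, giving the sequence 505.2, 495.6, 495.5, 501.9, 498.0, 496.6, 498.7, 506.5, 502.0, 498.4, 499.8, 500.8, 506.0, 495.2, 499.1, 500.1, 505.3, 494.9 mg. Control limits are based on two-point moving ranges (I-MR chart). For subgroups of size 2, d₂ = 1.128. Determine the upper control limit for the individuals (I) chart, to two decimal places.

X̄ = (505.2 + 495.6 + 495.5 + 501.9 + 498.0 + 496.6 + 498.7 + 506.5 + 502.0 + 498.4 + 499.8 + 500.8 + 506.0 + 495.2 + 499.1 + 500.1 + 505.3 + 494.9) / 18 = 499.9778
Moving ranges: 9.6, 0.1, 6.4, 3.9, 1.4, 2.1, 7.8, 4.5, 3.6, 1.4, 1.0, 5.2, 10.8, 3.9, 1.0, 5.2, 10.4; M̄R̄ = 78.3000 / 17 = 4.6059
UCL = X̄ + 3·M̄R̄/d₂ = 499.9778 + 3 × 4.6059 / 1.128 = 512.2275

512.23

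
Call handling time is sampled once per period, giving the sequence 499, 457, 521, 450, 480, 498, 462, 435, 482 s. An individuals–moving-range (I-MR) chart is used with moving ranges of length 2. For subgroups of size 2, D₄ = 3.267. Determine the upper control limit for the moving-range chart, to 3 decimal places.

136.806

Moving ranges: 42, 64, 71, 30, 18, 36, 27, 47; M̄R̄ = 335.0000 / 8 = 41.8750
UCL_MR = D₄·M̄R̄ = 3.267 × 41.8750 = 136.8056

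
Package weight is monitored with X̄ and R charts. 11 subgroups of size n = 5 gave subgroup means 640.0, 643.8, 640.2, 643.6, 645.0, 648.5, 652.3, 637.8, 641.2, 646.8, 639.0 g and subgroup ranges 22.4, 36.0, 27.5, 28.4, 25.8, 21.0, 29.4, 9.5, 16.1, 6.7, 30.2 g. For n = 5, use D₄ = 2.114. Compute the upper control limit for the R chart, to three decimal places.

R̄ = (22.4 + 36.0 + 27.5 + 28.4 + 25.8 + 21.0 + 29.4 + 9.5 + 16.1 + 6.7 + 30.2) / 11 = 253.0000 / 11 = 23.0000
UCL_R = D₄·R̄ = 2.114 × 23.0000 = 48.6220

48.622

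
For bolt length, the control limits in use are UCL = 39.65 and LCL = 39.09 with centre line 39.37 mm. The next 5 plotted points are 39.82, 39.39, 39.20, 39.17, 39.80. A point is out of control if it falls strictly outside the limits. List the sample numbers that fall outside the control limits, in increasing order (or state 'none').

1, 5

Compare each point to [39.09, 39.65]: sample 1 = 39.82 > UCL; sample 5 = 39.80 > UCL.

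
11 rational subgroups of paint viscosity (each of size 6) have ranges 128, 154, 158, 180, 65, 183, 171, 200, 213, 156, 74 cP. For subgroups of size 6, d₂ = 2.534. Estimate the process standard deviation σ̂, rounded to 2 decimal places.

R̄ = (128 + 154 + 158 + 180 + 65 + 183 + 171 + 200 + 213 + 156 + 74) / 11 = 152.9091
σ̂ = R̄ / d₂ = 152.9091 / 2.534 = 60.3430

60.34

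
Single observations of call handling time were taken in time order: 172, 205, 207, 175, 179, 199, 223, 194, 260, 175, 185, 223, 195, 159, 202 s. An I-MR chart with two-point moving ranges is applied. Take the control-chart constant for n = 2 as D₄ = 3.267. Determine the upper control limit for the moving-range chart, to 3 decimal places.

Moving ranges: 33, 2, 32, 4, 20, 24, 29, 66, 85, 10, 38, 28, 36, 43; M̄R̄ = 450.0000 / 14 = 32.1429
UCL_MR = D₄·M̄R̄ = 3.267 × 32.1429 = 105.0107

105.011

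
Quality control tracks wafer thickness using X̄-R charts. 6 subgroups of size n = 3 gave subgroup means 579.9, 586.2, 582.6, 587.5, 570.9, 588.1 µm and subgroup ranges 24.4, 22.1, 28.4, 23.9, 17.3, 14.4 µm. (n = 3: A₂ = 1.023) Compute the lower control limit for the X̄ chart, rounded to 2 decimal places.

560.28

X̄̄ = (579.9 + 586.2 + 582.6 + 587.5 + 570.9 + 588.1) / 6 = 3495.2000 / 6 = 582.5333
R̄ = (24.4 + 22.1 + 28.4 + 23.9 + 17.3 + 14.4) / 6 = 130.5000 / 6 = 21.7500
LCL = X̄̄ − A₂·R̄ = 582.5333 − 1.023 × 21.7500 = 560.2831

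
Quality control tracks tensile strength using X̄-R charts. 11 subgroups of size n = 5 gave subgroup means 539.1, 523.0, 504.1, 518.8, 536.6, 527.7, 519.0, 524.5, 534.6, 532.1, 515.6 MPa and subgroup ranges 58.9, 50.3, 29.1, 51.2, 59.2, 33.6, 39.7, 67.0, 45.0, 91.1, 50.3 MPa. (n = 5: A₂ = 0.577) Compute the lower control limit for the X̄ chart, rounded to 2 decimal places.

X̄̄ = (539.1 + 523.0 + 504.1 + 518.8 + 536.6 + 527.7 + 519.0 + 524.5 + 534.6 + 532.1 + 515.6) / 11 = 5775.1000 / 11 = 525.0091
R̄ = (58.9 + 50.3 + 29.1 + 51.2 + 59.2 + 33.6 + 39.7 + 67.0 + 45.0 + 91.1 + 50.3) / 11 = 575.4000 / 11 = 52.3091
LCL = X̄̄ − A₂·R̄ = 525.0091 − 0.577 × 52.3091 = 494.8267

494.83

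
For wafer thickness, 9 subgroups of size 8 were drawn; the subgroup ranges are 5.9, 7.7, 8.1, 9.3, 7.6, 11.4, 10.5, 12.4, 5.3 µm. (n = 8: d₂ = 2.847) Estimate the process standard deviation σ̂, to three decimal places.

3.052

R̄ = (5.9 + 7.7 + 8.1 + 9.3 + 7.6 + 11.4 + 10.5 + 12.4 + 5.3) / 9 = 8.6889
σ̂ = R̄ / d₂ = 8.6889 / 2.847 = 3.0519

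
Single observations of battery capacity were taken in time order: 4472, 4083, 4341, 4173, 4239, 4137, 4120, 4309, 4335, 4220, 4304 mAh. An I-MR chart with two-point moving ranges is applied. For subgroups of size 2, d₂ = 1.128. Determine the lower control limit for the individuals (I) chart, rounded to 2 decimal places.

X̄ = (4472 + 4083 + 4341 + 4173 + 4239 + 4137 + 4120 + 4309 + 4335 + 4220 + 4304) / 11 = 4248.4545
Moving ranges: 389, 258, 168, 66, 102, 17, 189, 26, 115, 84; M̄R̄ = 1414.0000 / 10 = 141.4000
LCL = X̄ − 3·M̄R̄/d₂ = 4248.4545 − 3 × 141.4000 / 1.128 = 3872.3907

3872.39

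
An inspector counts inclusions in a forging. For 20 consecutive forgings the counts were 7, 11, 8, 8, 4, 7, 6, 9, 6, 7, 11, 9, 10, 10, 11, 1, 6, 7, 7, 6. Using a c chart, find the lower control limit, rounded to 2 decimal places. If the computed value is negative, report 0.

c̄ = (7 + 11 + 8 + 8 + 4 + 7 + 6 + 9 + 6 + 7 + 11 + 9 + 10 + 10 + 11 + 1 + 6 + 7 + 7 + 6) / 20 = 151 / 20 = 7.5500
LCL = c̄ − 3√c̄ = 7.5500 − 3 × 2.7477 = -0.6932 → 0 (cannot be negative)

0.00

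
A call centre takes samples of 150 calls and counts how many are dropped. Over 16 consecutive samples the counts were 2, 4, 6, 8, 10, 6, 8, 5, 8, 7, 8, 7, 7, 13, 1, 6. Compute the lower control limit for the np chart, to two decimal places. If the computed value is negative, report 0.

0.00

p̄ = Σdᵢ / (k·n) = 106 / (16 × 150) = 0.04417
LCL = np̄ − 3·√(np̄(1−p̄)) = 6.6250 − 3 × 2.5164 = -0.9243 → 0 (negative, so LCL = 0)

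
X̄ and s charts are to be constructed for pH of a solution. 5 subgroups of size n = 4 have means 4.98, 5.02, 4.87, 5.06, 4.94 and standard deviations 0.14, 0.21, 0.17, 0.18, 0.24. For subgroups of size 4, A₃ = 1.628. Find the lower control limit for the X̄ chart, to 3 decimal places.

4.668

X̄̄ = (4.98 + 5.02 + 4.87 + 5.06 + 4.94) / 5 = 4.9740
s̄ = (0.14 + 0.21 + 0.17 + 0.18 + 0.24) / 5 = 0.1880
LCL = X̄̄ − A₃·s̄ = 4.9740 − 1.628 × 0.1880 = 4.6679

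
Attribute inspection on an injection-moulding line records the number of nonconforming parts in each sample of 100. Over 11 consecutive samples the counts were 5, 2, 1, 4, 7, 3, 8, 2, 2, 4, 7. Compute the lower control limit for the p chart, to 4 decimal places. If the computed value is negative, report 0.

0.0000

p̄ = Σdᵢ / (k·n) = 45 / (11 × 100) = 0.04091
LCL = p̄ − 3·√(p̄(1−p̄)/n) = 0.04091 − 3 × 0.01981 = -0.01851 → 0 (negative, so LCL = 0)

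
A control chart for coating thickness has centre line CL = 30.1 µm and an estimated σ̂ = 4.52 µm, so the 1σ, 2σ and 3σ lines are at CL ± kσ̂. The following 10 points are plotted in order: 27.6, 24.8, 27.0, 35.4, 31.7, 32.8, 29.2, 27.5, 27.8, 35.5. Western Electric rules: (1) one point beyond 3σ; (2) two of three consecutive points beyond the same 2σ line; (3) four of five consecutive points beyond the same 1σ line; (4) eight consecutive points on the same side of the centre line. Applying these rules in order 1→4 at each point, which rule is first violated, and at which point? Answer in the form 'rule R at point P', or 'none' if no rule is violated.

none

Zone of each point (C = within 1σ̂, B = 1σ̂–2σ̂, A = 2σ̂–3σ̂, * = beyond 3σ̂; sign = side of CL): 1:-C, 2:-B, 3:-C, 4:+B, 5:+C, 6:+C, 7:-C, 8:-C, 9:-C, 10:+B
No rule fires across all 10 points.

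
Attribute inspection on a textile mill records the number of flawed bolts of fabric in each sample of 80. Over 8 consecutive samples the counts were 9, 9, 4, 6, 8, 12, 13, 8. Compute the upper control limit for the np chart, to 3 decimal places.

p̄ = Σdᵢ / (k·n) = 69 / (8 × 80) = 0.10781
UCL = np̄ + 3·√(np̄(1−p̄)) = 8.6250 + 3 × √(8.6250×0.89219) = 8.6250 + 3 × 2.7740 = 16.9470

16.947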